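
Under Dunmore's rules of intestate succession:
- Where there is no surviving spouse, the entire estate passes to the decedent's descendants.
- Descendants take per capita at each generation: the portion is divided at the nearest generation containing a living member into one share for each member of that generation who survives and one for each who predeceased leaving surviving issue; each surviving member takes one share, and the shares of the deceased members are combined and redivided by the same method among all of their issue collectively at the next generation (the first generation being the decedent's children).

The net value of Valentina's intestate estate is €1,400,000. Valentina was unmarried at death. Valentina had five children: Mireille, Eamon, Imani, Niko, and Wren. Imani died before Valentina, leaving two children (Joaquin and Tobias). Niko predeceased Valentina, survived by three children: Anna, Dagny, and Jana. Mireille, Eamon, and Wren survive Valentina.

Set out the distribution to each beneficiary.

The entire €1,400,000 passes to the descendants.
That amount (€1,400,000) is divided at the children's generation into 5 shares of €280,000. Mireille, Eamon, and Wren each take €280,000. The 2 shares of the deceased (Imani and Niko) are combined into a pool of €560,000.
That pool (€560,000) is divided at the grandchildren's generation equally among Joaquin, Tobias, Anna, Dagny, and Jana: €112,000 each.

Mireille: €280,000; Eamon: €280,000; Joaquin: €112,000; Tobias: €112,000; Anna: €112,000; Dagny: €112,000; Jana: €112,000; Wren: €280,000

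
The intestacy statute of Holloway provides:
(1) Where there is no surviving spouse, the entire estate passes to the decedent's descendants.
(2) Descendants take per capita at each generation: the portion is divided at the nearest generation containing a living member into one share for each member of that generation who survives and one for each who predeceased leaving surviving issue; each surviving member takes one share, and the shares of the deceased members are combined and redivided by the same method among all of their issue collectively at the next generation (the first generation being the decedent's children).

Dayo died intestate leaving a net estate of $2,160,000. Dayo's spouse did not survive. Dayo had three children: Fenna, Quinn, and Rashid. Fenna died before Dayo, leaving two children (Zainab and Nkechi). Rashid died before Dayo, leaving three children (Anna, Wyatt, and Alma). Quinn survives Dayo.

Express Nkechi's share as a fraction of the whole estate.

The entire $2,160,000 passes to the descendants.
That amount ($2,160,000) is divided at the children's generation into 3 shares of $720,000. Quinn takes $720,000. The 2 shares of the deceased (Fenna and Rashid) are combined into a pool of $1,440,000.
That pool ($1,440,000) is divided at the grandchildren's generation equally among Zainab, Nkechi, Anna, Wyatt, and Alma: $288,000 each.

Nkechi receives 2/15 of the estate.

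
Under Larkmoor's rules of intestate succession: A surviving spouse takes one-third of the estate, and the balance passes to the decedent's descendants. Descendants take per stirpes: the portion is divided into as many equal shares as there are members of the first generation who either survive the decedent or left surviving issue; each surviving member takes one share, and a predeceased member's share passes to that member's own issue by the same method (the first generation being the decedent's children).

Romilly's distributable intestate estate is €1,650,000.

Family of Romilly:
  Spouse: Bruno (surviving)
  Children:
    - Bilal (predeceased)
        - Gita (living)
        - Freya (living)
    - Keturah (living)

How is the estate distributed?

Bruno: €550,000; Gita: €275,000; Freya: €275,000; Keturah: €550,000

Bruno takes one-third of €1,650,000 = €550,000. The remaining €1,100,000 passes to the descendants.
The descendants' portion (€1,100,000) is divided into 2 shares of €550,000: Keturah takes €550,000; Bilal's €550,000 share passes to Bilal's issue.
Bilal's share (€550,000) is divided into 2 shares of €275,000: Gita and Freya each take €275,000.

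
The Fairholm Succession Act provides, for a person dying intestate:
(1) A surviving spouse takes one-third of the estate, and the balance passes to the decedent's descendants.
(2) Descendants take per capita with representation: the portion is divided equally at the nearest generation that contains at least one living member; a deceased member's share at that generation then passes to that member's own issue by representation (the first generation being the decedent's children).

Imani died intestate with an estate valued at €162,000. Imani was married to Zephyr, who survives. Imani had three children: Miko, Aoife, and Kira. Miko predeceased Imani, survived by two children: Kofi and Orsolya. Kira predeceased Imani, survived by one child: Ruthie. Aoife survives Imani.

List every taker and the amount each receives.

Zephyr: €54,000; Kofi: €18,000; Orsolya: €18,000; Aoife: €36,000; Ruthie: €36,000

Zephyr takes one-third of €162,000 = €54,000. The remaining €108,000 passes to the descendants.
The descendants' portion (€108,000) is divided into 3 shares of €36,000: Aoife takes €36,000; Miko's €36,000 share passes to Miko's issue; Kira's €36,000 share passes to Kira's issue.
Miko's share (€36,000) is divided into 2 shares of €18,000: Kofi and Orsolya each take €18,000.
Kira's share (€36,000) passes entirely to Ruthie.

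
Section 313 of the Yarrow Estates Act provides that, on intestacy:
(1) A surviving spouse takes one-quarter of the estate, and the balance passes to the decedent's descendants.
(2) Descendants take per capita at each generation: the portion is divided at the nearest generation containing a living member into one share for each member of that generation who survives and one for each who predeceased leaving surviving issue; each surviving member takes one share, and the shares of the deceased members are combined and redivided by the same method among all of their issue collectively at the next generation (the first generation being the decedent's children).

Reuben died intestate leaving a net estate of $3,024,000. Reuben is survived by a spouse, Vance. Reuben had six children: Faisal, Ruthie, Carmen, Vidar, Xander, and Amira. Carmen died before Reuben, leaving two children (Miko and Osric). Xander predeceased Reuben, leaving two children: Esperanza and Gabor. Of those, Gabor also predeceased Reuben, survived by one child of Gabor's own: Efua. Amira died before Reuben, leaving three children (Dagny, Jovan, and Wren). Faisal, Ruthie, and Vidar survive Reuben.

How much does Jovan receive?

Jovan receives $162,000.

Vance takes one-quarter of $3,024,000 = $756,000. The remaining $2,268,000 passes to the descendants.
The descendants' portion ($2,268,000) is divided at the children's generation into 6 shares of $378,000. Faisal, Ruthie, and Vidar each take $378,000. The 3 shares of the deceased (Carmen, Xander, and Amira) are combined into a pool of $1,134,000.
That pool ($1,134,000) is divided at the grandchildren's generation into 7 shares of $162,000. Miko, Osric, Esperanza, Dagny, Jovan, and Wren each take $162,000. The remaining share for the deceased Gabor ($162,000) is carried to the next generation.
That pool ($162,000) passes entirely to Efua, the sole taker at the great-grandchildren's generation.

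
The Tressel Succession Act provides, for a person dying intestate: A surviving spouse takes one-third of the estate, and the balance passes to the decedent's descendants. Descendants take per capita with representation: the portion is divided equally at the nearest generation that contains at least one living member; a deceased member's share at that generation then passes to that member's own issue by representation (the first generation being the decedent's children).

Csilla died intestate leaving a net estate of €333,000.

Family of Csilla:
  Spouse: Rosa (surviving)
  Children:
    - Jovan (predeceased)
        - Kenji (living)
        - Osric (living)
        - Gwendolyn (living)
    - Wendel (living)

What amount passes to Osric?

Osric receives €37,000.

Rosa takes one-third of €333,000 = €111,000. The remaining €222,000 passes to the descendants.
The descendants' portion (€222,000) is divided into 2 shares of €111,000: Wendel takes €111,000; Jovan's €111,000 share passes to Jovan's issue.
Jovan's share (€111,000) is divided into 3 shares of €37,000: Kenji, Osric, and Gwendolyn each take €37,000.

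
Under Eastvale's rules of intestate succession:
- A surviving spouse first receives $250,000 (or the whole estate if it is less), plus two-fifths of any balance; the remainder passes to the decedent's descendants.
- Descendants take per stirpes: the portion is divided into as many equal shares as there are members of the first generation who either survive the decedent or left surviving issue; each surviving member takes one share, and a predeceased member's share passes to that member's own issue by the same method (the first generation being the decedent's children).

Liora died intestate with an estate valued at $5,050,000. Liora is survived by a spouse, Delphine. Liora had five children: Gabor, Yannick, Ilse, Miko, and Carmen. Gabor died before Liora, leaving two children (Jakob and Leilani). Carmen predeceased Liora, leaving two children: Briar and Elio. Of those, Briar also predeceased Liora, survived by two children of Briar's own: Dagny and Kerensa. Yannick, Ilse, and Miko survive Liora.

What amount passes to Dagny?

Delphine first takes $250,000, leaving a balance of $4,800,000. Delphine then takes two-fifths of the balance ($1,920,000), for a total of $2,170,000. The remaining $2,880,000 passes to the descendants.
The descendants' portion ($2,880,000) is divided into 5 shares of $576,000: Yannick, Ilse, and Miko each take $576,000; Gabor's $576,000 share passes to Gabor's issue; Carmen's $576,000 share passes to Carmen's issue.
Gabor's share ($576,000) is divided into 2 shares of $288,000: Jakob and Leilani each take $288,000.
Carmen's share ($576,000) is divided into 2 shares of $288,000: Elio takes $288,000; Briar's $288,000 share passes to Briar's issue.
Briar's share ($288,000) is divided into 2 shares of $144,000: Dagny and Kerensa each take $144,000.

Dagny receives $144,000.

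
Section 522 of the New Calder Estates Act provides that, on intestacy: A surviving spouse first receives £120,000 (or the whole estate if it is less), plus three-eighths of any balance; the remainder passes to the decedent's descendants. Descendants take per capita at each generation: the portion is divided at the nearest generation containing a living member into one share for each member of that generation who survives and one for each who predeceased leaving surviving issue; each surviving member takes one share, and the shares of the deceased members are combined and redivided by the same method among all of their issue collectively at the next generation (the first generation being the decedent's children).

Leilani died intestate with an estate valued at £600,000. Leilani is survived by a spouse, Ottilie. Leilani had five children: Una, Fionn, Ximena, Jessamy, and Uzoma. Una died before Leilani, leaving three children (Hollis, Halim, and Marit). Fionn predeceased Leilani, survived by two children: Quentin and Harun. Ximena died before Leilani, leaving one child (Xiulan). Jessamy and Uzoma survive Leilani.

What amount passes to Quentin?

Quentin receives £30,000.

Ottilie first takes £120,000, leaving a balance of £480,000. Ottilie then takes three-eighths of the balance (£180,000), for a total of £300,000. The remaining £300,000 passes to the descendants.
The descendants' portion (£300,000) is divided at the children's generation into 5 shares of £60,000. Jessamy and Uzoma each take £60,000. The 3 shares of the deceased (Una, Fionn, and Ximena) are combined into a pool of £180,000.
That pool (£180,000) is divided at the grandchildren's generation equally among Hollis, Halim, Marit, Quentin, Harun, and Xiulan: £30,000 each.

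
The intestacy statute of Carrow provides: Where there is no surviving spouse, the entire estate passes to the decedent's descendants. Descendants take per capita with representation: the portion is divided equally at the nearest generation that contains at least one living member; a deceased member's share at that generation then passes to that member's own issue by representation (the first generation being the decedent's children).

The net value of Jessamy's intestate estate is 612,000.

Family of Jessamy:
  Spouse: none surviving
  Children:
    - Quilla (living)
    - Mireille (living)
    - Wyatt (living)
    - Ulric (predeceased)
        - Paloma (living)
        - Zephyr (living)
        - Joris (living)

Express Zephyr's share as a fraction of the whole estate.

The entire 612,000 passes to the descendants.
That amount (612,000) is divided into 4 shares of 153,000: Quilla, Mireille, and Wyatt each take 153,000; Ulric's 153,000 share passes to Ulric's issue.
Ulric's share (153,000) is divided into 3 shares of 51,000: Paloma, Zephyr, and Joris each take 51,000.

Zephyr receives 1/12 of the estate.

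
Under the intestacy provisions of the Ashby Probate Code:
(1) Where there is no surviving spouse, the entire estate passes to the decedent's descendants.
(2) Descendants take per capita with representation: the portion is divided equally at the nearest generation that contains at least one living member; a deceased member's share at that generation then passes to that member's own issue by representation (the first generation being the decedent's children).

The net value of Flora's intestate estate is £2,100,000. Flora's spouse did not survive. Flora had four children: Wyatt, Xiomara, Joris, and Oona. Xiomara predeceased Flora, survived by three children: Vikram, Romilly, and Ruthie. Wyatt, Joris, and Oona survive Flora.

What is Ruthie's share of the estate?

The entire £2,100,000 passes to the descendants.
That amount (£2,100,000) is divided into 4 shares of £525,000: Wyatt, Joris, and Oona each take £525,000; Xiomara's £525,000 share passes to Xiomara's issue.
Xiomara's share (£525,000) is divided into 3 shares of £175,000: Vikram, Romilly, and Ruthie each take £175,000.

Ruthie receives £175,000.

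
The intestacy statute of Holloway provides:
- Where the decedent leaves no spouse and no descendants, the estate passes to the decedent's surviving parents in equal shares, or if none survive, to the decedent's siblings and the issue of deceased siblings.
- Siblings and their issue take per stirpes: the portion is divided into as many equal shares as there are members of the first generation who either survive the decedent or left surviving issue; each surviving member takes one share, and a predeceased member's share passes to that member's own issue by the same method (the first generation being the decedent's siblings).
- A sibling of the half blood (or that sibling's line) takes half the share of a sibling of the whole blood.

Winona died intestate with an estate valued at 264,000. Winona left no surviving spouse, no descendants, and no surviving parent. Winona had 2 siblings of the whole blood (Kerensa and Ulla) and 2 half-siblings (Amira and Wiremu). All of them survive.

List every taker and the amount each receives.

Amira: 44,000; Kerensa: 88,000; Wiremu: 44,000; Ulla: 88,000

The entire 264,000 passes to the siblings and their issue.
Counting each half-blood sibling's line as half a unit, there are 3 units in 264,000, so one unit is 88,000. Whole-blood lines (Kerensa and Ulla) take 88,000 each; half-blood lines (Amira and Wiremu) take 44,000 each.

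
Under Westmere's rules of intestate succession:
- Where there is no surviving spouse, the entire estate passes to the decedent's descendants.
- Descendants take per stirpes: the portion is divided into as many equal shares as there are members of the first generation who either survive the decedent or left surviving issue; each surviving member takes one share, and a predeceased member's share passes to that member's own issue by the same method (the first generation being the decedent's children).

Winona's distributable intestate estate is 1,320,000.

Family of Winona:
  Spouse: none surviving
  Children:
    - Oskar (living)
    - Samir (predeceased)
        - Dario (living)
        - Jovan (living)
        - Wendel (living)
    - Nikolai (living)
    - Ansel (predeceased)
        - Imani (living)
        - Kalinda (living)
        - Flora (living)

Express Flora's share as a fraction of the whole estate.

Flora receives 1/12 of the estate.

The entire 1,320,000 passes to the descendants.
That amount (1,320,000) is divided into 4 shares of 330,000: Oskar and Nikolai each take 330,000; Samir's 330,000 share passes to Samir's issue; Ansel's 330,000 share passes to Ansel's issue.
Samir's share (330,000) is divided into 3 shares of 110,000: Dario, Jovan, and Wendel each take 110,000.
Ansel's share (330,000) is divided into 3 shares of 110,000: Imani, Kalinda, and Flora each take 110,000.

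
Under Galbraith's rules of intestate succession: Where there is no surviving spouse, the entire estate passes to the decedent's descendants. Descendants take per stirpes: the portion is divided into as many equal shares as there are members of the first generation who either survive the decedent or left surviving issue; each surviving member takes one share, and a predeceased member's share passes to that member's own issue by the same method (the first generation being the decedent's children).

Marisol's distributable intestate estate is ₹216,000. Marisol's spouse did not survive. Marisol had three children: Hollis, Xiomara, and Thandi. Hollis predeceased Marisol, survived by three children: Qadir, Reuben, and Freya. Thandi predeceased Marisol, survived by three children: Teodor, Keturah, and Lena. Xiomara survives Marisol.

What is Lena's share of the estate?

Lena receives ₹24,000.

The entire ₹216,000 passes to the descendants.
That amount (₹216,000) is divided into 3 shares of ₹72,000: Xiomara takes ₹72,000; Hollis's ₹72,000 share passes to Hollis's issue; Thandi's ₹72,000 share passes to Thandi's issue.
Hollis's share (₹72,000) is divided into 3 shares of ₹24,000: Qadir, Reuben, and Freya each take ₹24,000.
Thandi's share (₹72,000) is divided into 3 shares of ₹24,000: Teodor, Keturah, and Lena each take ₹24,000.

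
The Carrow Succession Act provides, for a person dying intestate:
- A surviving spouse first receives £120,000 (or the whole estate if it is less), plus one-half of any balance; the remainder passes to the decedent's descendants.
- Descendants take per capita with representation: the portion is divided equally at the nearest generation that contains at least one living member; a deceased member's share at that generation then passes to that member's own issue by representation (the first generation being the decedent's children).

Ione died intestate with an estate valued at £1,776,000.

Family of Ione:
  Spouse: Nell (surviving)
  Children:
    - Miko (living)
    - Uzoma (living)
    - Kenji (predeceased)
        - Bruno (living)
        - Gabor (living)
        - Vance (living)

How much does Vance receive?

Vance receives £92,000.

Nell first takes £120,000, leaving a balance of £1,656,000. Nell then takes one-half of the balance (£828,000), for a total of £948,000. The remaining £828,000 passes to the descendants.
The descendants' portion (£828,000) is divided into 3 shares of £276,000: Miko and Uzoma each take £276,000; Kenji's £276,000 share passes to Kenji's issue.
Kenji's share (£276,000) is divided into 3 shares of £92,000: Bruno, Gabor, and Vance each take £92,000.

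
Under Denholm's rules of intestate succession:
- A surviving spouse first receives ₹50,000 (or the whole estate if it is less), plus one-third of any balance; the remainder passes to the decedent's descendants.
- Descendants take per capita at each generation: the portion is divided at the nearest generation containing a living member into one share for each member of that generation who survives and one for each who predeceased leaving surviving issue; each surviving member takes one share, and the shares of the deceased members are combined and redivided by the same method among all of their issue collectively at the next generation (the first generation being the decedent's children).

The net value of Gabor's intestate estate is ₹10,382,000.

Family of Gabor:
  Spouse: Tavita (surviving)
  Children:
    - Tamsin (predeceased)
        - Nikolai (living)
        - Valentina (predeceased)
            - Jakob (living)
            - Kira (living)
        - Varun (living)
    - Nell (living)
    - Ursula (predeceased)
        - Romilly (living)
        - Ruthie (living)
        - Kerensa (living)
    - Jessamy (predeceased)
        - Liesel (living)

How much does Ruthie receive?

Tavita first takes ₹50,000, leaving a balance of ₹10,332,000. Tavita then takes one-third of the balance (₹3,444,000), for a total of ₹3,494,000. The remaining ₹6,888,000 passes to the descendants.
The descendants' portion (₹6,888,000) is divided at the children's generation into 4 shares of ₹1,722,000. Nell takes ₹1,722,000. The 3 shares of the deceased (Tamsin, Ursula, and Jessamy) are combined into a pool of ₹5,166,000.
That pool (₹5,166,000) is divided at the grandchildren's generation into 7 shares of ₹738,000. Nikolai, Varun, Romilly, Ruthie, Kerensa, and Liesel each take ₹738,000. The remaining share for the deceased Valentina (₹738,000) is carried to the next generation.
That pool (₹738,000) is divided at the great-grandchildren's generation equally among Jakob and Kira: ₹369,000 each.

Ruthie receives ₹738,000.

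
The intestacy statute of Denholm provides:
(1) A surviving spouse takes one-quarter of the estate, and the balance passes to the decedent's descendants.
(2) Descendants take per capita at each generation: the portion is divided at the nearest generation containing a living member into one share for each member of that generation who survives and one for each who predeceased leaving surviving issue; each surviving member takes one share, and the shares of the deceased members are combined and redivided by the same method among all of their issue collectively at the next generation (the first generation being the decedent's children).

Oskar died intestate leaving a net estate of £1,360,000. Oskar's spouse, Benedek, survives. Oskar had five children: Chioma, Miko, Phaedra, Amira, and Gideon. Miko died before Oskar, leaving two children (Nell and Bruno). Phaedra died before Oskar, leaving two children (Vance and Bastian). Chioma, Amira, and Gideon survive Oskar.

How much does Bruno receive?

Benedek takes one-quarter of £1,360,000 = £340,000. The remaining £1,020,000 passes to the descendants.
The descendants' portion (£1,020,000) is divided at the children's generation into 5 shares of £204,000. Chioma, Amira, and Gideon each take £204,000. The 2 shares of the deceased (Miko and Phaedra) are combined into a pool of £408,000.
That pool (£408,000) is divided at the grandchildren's generation equally among Nell, Bruno, Vance, and Bastian: £102,000 each.

Bruno receives £102,000.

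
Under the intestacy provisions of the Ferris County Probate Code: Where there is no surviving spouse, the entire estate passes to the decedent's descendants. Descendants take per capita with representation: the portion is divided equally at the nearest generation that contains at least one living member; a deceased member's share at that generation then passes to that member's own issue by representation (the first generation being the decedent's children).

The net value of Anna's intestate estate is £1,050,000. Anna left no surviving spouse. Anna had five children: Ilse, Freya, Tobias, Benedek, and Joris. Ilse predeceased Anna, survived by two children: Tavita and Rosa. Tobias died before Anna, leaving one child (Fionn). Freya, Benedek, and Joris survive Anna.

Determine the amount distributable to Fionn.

Fionn receives £210,000.

The entire £1,050,000 passes to the descendants.
That amount (£1,050,000) is divided into 5 shares of £210,000: Freya, Benedek, and Joris each take £210,000; Ilse's £210,000 share passes to Ilse's issue; Tobias's £210,000 share passes to Tobias's issue.
Ilse's share (£210,000) is divided into 2 shares of £105,000: Tavita and Rosa each take £105,000.
Tobias's share (£210,000) passes entirely to Fionn.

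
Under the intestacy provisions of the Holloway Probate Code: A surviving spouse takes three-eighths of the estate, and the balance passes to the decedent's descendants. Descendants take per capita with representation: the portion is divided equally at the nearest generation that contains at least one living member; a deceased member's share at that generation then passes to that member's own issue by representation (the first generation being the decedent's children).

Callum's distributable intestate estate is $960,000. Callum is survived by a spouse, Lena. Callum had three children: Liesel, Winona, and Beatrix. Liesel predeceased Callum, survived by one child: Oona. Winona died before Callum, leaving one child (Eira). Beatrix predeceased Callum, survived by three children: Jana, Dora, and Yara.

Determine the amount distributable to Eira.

Eira receives $120,000.

Lena takes three-eighths of $960,000 = $360,000. The remaining $600,000 passes to the descendants.
No child survives, so the initial division is made at the grandchildren's generation.
The descendants' portion ($600,000) is divided into 5 shares of $120,000: Oona, Eira, Jana, Dora, and Yara each take $120,000.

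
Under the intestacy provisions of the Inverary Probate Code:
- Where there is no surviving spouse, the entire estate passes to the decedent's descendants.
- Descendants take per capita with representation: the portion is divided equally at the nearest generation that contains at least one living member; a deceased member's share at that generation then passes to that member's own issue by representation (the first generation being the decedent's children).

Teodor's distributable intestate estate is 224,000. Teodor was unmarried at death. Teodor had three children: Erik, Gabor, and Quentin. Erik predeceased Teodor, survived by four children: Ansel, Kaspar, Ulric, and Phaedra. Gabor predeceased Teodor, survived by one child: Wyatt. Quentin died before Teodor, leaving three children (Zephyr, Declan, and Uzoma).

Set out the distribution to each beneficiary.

Ansel: 28,000; Kaspar: 28,000; Ulric: 28,000; Phaedra: 28,000; Wyatt: 28,000; Zephyr: 28,000; Declan: 28,000; Uzoma: 28,000

The entire 224,000 passes to the descendants.
No child survives, so the initial division is made at the grandchildren's generation.
That amount (224,000) is divided into 8 shares of 28,000: Ansel, Kaspar, Ulric, Phaedra, Wyatt, Zephyr, Declan, and Uzoma each take 28,000.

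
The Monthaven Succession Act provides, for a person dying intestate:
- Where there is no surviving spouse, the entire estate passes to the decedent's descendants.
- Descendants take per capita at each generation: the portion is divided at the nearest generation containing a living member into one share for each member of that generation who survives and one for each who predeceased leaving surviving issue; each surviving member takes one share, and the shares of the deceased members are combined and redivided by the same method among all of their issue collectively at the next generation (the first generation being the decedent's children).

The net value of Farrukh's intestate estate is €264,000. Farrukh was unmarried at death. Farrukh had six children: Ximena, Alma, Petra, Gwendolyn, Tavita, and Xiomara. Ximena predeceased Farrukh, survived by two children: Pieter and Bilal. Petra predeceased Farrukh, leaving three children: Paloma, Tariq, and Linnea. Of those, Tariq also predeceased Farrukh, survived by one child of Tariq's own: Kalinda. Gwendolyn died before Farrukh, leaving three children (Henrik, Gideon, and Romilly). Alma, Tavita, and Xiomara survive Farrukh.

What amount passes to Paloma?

The entire €264,000 passes to the descendants.
That amount (€264,000) is divided at the children's generation into 6 shares of €44,000. Alma, Tavita, and Xiomara each take €44,000. The 3 shares of the deceased (Ximena, Petra, and Gwendolyn) are combined into a pool of €132,000.
That pool (€132,000) is divided at the grandchildren's generation into 8 shares of €16,500. Pieter, Bilal, Paloma, Linnea, Henrik, Gideon, and Romilly each take €16,500. The remaining share for the deceased Tariq (€16,500) is carried to the next generation.
That pool (€16,500) passes entirely to Kalinda, the sole taker at the great-grandchildren's generation.

Paloma receives €16,500.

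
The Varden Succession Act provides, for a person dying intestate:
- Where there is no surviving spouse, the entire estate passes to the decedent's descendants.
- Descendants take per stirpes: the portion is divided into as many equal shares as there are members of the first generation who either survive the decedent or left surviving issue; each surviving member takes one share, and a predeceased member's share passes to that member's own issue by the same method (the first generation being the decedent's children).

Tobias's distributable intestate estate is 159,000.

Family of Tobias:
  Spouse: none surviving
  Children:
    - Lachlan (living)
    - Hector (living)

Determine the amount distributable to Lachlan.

The entire 159,000 passes to the descendants.
That amount (159,000) is divided into 2 shares of 79,500: Lachlan and Hector each take 79,500.

Lachlan receives 79,500.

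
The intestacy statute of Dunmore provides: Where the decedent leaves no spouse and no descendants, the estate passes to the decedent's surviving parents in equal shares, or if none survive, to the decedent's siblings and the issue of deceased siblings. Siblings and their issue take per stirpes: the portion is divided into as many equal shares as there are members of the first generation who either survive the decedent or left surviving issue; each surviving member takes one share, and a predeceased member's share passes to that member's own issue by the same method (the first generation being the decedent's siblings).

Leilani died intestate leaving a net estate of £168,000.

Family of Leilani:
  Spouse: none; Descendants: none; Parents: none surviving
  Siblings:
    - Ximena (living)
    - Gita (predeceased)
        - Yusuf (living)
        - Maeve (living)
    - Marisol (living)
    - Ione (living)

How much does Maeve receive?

The entire £168,000 passes to the siblings and their issue.
That amount (£168,000) is divided into 4 shares of £42,000: Ximena, Marisol, and Ione each take £42,000; Gita's £42,000 share passes to Gita's issue.
Gita's share (£42,000) is divided into 2 shares of £21,000: Yusuf and Maeve each take £21,000.

Maeve receives £21,000.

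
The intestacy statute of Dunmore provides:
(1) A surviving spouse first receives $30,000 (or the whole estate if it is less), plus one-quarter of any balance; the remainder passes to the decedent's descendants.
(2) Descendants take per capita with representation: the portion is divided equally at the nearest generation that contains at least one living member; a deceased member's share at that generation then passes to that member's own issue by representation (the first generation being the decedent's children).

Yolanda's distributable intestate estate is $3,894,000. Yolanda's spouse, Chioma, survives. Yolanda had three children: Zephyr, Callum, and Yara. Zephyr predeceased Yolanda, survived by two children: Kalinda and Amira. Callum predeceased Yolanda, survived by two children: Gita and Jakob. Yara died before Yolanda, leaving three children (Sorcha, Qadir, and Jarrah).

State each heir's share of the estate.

Chioma: $996,000; Kalinda: $414,000; Amira: $414,000; Gita: $414,000; Jakob: $414,000; Sorcha: $414,000; Qadir: $414,000; Jarrah: $414,000

Chioma first takes $30,000, leaving a balance of $3,864,000. Chioma then takes one-quarter of the balance ($966,000), for a total of $996,000. The remaining $2,898,000 passes to the descendants.
No child survives, so the initial division is made at the grandchildren's generation.
The descendants' portion ($2,898,000) is divided into 7 shares of $414,000: Kalinda, Amira, Gita, Jakob, Sorcha, Qadir, and Jarrah each take $414,000.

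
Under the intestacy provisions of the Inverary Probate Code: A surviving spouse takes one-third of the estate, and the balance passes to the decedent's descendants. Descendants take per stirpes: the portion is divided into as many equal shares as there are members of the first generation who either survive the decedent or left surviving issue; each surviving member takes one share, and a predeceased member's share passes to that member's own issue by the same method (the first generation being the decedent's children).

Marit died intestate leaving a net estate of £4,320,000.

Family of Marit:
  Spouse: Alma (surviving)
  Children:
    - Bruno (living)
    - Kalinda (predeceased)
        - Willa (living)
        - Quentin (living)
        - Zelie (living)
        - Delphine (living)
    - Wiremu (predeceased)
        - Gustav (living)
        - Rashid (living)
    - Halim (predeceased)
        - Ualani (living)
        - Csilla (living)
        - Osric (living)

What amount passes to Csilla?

Csilla receives £240,000.

Alma takes one-third of £4,320,000 = £1,440,000. The remaining £2,880,000 passes to the descendants.
The descendants' portion (£2,880,000) is divided into 4 shares of £720,000: Bruno takes £720,000; Kalinda's £720,000 share passes to Kalinda's issue; Wiremu's £720,000 share passes to Wiremu's issue; Halim's £720,000 share passes to Halim's issue.
Kalinda's share (£720,000) is divided into 4 shares of £180,000: Willa, Quentin, Zelie, and Delphine each take £180,000.
Wiremu's share (£720,000) is divided into 2 shares of £360,000: Gustav and Rashid each take £360,000.
Halim's share (£720,000) is divided into 3 shares of £240,000: Ualani, Csilla, and Osric each take £240,000.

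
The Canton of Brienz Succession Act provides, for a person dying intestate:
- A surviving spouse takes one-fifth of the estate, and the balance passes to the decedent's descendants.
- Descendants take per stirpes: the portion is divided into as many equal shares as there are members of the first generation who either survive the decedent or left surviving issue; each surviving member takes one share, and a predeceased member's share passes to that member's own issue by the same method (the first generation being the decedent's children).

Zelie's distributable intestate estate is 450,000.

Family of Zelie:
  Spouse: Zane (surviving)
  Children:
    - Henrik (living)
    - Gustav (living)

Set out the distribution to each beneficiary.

Zane takes one-fifth of 450,000 = 90,000. The remaining 360,000 passes to the descendants.
The descendants' portion (360,000) is divided into 2 shares of 180,000: Henrik and Gustav each take 180,000.

Zane: 90,000; Henrik: 180,000; Gustav: 180,000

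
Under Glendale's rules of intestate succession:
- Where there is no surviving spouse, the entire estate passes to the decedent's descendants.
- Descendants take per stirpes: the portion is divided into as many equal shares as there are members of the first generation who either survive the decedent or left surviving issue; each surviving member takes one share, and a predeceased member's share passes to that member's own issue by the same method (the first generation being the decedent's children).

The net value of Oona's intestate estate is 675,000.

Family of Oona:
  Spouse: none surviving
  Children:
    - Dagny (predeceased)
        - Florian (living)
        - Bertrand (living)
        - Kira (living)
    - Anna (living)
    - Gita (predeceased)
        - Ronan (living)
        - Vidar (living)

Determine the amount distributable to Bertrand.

The entire 675,000 passes to the descendants.
That amount (675,000) is divided into 3 shares of 225,000: Anna takes 225,000; Dagny's 225,000 share passes to Dagny's issue; Gita's 225,000 share passes to Gita's issue.
Dagny's share (225,000) is divided into 3 shares of 75,000: Florian, Bertrand, and Kira each take 75,000.
Gita's share (225,000) is divided into 2 shares of 112,500: Ronan and Vidar each take 112,500.

Bertrand receives 75,000.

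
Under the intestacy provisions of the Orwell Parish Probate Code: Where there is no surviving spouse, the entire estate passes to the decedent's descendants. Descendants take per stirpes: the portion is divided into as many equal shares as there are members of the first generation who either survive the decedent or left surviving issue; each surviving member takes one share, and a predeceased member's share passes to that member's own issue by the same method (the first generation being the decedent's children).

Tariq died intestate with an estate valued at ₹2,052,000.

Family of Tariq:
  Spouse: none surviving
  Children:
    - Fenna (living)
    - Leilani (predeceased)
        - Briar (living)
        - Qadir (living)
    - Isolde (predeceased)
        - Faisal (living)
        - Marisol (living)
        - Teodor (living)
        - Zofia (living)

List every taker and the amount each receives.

Fenna: ₹684,000; Briar: ₹342,000; Qadir: ₹342,000; Faisal: ₹171,000; Marisol: ₹171,000; Teodor: ₹171,000; Zofia: ₹171,000

The entire ₹2,052,000 passes to the descendants.
That amount (₹2,052,000) is divided into 3 shares of ₹684,000: Fenna takes ₹684,000; Leilani's ₹684,000 share passes to Leilani's issue; Isolde's ₹684,000 share passes to Isolde's issue.
Leilani's share (₹684,000) is divided into 2 shares of ₹342,000: Briar and Qadir each take ₹342,000.
Isolde's share (₹684,000) is divided into 4 shares of ₹171,000: Faisal, Marisol, Teodor, and Zofia each take ₹171,000.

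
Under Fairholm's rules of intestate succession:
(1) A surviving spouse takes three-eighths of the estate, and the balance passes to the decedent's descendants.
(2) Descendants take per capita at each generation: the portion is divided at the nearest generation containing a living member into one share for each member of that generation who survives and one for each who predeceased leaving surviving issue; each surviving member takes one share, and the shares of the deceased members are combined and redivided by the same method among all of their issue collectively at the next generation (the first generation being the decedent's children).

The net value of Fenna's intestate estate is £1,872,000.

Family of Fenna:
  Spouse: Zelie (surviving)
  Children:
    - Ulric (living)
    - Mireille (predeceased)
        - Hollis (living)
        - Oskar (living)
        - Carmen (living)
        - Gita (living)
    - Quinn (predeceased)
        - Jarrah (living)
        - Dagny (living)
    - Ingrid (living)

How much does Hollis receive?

Hollis receives £97,500.

Zelie takes three-eighths of £1,872,000 = £702,000. The remaining £1,170,000 passes to the descendants.
The descendants' portion (£1,170,000) is divided at the children's generation into 4 shares of £292,500. Ulric and Ingrid each take £292,500. The 2 shares of the deceased (Mireille and Quinn) are combined into a pool of £585,000.
That pool (£585,000) is divided at the grandchildren's generation equally among Hollis, Oskar, Carmen, Gita, Jarrah, and Dagny: £97,500 each.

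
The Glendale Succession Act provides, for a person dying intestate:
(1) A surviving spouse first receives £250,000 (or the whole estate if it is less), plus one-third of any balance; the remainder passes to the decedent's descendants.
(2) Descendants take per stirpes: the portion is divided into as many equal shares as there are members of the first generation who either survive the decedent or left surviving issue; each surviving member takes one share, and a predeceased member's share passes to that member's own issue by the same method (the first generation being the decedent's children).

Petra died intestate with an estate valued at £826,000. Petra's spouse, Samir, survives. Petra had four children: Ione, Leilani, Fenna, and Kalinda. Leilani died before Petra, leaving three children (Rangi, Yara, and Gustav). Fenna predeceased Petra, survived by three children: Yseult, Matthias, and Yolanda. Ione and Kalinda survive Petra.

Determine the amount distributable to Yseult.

Yseult receives £32,000.

Samir first takes £250,000, leaving a balance of £576,000. Samir then takes one-third of the balance (£192,000), for a total of £442,000. The remaining £384,000 passes to the descendants.
The descendants' portion (£384,000) is divided into 4 shares of £96,000: Ione and Kalinda each take £96,000; Leilani's £96,000 share passes to Leilani's issue; Fenna's £96,000 share passes to Fenna's issue.
Leilani's share (£96,000) is divided into 3 shares of £32,000: Rangi, Yara, and Gustav each take £32,000.
Fenna's share (£96,000) is divided into 3 shares of £32,000: Yseult, Matthias, and Yolanda each take £32,000.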